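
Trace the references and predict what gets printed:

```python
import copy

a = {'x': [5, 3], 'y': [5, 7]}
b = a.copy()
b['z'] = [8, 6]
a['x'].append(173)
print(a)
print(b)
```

Key concept: shallow copy of dict with mutable values.
Step by step:
`a = {'x': [5, 3], 'y': [5, 7]}` → a = {'x': [5, 3], 'y': [5, 7]}
`b = a.copy()` → b = {'x': [5, 3], 'y': [5, 7]}
`b['z'] = [8, 6]` → b = {'x': [5, 3], 'y': [5, 7], 'z': [8, 6]}
`a['x'].append(173)` → a = {'x': [5, 3, 173], 'y': [5, 7]}; b = {'x': [5, 3, 173], 'y': [5, 7], 'z': [8, 6]}
`print(a)` → prints {'x': [5, 3, 173], 'y': [5, 7]}
`print(b)` → prints {'x': [5, 3, 173], 'y': [5, 7], 'z': [8, 6]}

Answer:
{'x': [5, 3, 173], 'y': [5, 7]}
{'x': [5, 3, 173], 'y': [5, 7], 'z': [8, 6]}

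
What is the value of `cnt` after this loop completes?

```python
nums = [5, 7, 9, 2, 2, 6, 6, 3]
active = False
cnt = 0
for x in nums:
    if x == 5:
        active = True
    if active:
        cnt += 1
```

Count elements after first 5 in [5, 7, 9, 2, 2, 6, 6, 3]
`cnt` takes the values: 0 → 1 → 2 → 3 → 4 → 5 → 6 → 7 → 8

Answer: 8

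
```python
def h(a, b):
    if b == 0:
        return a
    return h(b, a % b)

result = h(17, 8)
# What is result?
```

h(17, 8) -> h(8, 1) -> h(1, 0) -> 1

Answer: 1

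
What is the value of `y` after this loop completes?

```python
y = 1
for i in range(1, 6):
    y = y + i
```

Start at 1, add 1 through 5
`y` takes the values: 1 → 2 → 4 → 7 → 11 → 16

Answer: 16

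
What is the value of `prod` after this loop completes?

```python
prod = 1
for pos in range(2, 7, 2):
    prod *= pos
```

Product of even numbers 2 to 6
`prod` takes the values: 1 → 2 → 8 → 48

Answer: 48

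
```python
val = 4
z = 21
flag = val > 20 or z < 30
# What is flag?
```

Trace:
`val = 4` → val = 4
`z = 21` → z = 21
`flag = val > 20 or z < 30` → flag = True
So flag = True

Answer: True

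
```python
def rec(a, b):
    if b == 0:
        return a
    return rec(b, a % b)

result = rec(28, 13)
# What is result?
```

rec(28, 13) -> rec(13, 2) -> rec(2, 1) -> rec(1, 0) -> 1

Answer: 1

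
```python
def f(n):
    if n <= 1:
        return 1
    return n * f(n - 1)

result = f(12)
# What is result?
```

f(12) = 12 * 11 * 10 * 9 * 8 * 7 * 6 * 5 * 4 * 3 * 2 * 1 = 479001600

Answer: 479001600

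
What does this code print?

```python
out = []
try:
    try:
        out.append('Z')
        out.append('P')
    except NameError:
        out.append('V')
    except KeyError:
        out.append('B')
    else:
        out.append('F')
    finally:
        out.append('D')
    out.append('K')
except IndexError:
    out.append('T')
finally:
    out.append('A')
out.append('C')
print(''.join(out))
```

Execution trace: 'Z' (inner try body) → 'P' (inner try body, no exception) → 'F' (inner else) → 'D' (inner finally) → 'K' (try body, no exception) → 'A' (finally) → 'C' (after the try/except). Output: ZPFDKAC

Answer: ZPFDKAC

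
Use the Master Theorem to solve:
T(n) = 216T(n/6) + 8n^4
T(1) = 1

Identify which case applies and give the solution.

a=216, b=6, f(n)=8n^4. log_6(216) = 3. Since c=4 > 3 and the regularity condition holds (216(n/6)^4 = (216/6^4)n^4 with 216/6^4 < 1), Case 3 applies: T(n) = Θ(f(n)) = O(n^4).

Answer: O(n^4) - Case 3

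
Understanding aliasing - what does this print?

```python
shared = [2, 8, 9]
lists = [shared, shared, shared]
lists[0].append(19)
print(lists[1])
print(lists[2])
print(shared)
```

Key concept: list of same reference.
Step by step:
`shared = [2, 8, 9]` → shared = [2, 8, 9]
`lists = [shared, shared, shared]` → lists = [[2, 8, 9], [2, 8, 9], [2, 8, 9]]
`lists[0].append(19)` → shared = [2, 8, 9, 19]; lists = [[2, 8, 9, 19], [2, 8, 9, 19], [2, 8, 9, 19]]
`print(lists[1])` → prints [2, 8, 9, 19]
`print(lists[2])` → prints [2, 8, 9, 19]
`print(shared)` → prints [2, 8, 9, 19]

Answer:
[2, 8, 9, 19]
[2, 8, 9, 19]
[2, 8, 9, 19]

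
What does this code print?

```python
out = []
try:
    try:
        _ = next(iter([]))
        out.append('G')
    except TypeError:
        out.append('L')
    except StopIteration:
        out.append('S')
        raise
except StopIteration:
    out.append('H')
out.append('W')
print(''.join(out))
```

Execution trace: 'S' (inner except StopIteration) → 'H' (outer except StopIteration) → 'W' (after the try/except). Output: SHW

Answer: SHW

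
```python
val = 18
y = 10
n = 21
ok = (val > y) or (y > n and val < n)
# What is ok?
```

Trace:
`val = 18` → val = 18
`y = 10` → y = 10
`n = 21` → n = 21
`ok = (val > y) or (y > n and val < n)` → ok = True
So ok = True

Answer: True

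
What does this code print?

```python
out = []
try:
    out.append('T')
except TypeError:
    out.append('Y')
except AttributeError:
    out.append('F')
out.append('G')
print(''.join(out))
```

Execution trace: 'T' (try body, no exception) → 'G' (after the try/except). Output: TG

Answer: TG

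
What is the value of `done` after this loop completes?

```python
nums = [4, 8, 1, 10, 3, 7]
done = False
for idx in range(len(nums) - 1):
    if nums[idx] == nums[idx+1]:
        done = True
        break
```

Check consecutive duplicates in [4, 8, 1, 10, 3, 7]
`done` takes the values: False

Answer: False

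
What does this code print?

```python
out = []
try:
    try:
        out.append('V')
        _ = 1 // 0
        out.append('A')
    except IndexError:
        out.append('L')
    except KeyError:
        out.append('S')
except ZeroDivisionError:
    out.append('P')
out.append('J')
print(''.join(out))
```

Execution trace: 'V' (inner try body) → 'P' (outer except ZeroDivisionError) → 'J' (after the try/except). Output: VPJ

Answer: VPJ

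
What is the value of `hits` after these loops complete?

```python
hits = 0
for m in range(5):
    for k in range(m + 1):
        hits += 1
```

Triangle: 1 + 2 + ... + 5
`hits` takes the values: 0 → 1 → 2 → 3 → 4 → 5 → 6 → 7 → 8 → 9 → 10 → 11 → 12 → 13 → 14 → 15

Answer: 15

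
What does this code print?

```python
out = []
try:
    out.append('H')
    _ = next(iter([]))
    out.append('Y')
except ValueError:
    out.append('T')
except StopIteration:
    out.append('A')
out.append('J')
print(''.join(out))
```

Execution trace: 'H' (try body) → 'A' (except StopIteration) → 'J' (after the try/except). Output: HAJ

Answer: HAJ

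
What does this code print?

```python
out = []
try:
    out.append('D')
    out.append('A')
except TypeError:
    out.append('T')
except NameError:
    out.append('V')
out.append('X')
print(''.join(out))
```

Execution trace: 'D' (try body) → 'A' (try body, no exception) → 'X' (after the try/except). Output: DAX

Answer: DAX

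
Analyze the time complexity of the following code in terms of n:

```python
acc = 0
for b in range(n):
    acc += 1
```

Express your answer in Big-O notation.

Each loop level contributes: n. Multiplying the contributions gives O(n).

Answer: O(n)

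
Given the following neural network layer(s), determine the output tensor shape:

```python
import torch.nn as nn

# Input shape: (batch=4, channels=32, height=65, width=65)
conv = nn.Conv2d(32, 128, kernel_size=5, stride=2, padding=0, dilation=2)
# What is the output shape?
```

Input: (4, 32, 65, 65) -> Output: (4, 128, 29, 29)

Answer: (4, 128, 29, 29)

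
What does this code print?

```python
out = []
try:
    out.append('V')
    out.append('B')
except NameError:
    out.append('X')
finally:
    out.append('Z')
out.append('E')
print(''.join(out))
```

Execution trace: 'V' (try body) → 'B' (try body, no exception) → 'Z' (finally) → 'E' (after the try/except). Output: VBZE

Answer: VBZE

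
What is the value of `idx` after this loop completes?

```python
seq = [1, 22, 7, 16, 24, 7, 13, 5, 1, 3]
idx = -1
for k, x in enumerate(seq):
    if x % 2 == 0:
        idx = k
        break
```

First even number index in [1, 22, 7, 16, 24, 7, 13, 5, 1, 3]
`idx` takes the values: -1 → 1

Answer: 1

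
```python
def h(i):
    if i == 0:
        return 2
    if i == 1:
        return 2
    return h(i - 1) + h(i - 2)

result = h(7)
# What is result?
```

Build up from base cases: h(0)=2, h(1)=2, h(2)=4, h(3)=6, h(4)=10, h(5)=16, h(6)=26, ..., h(7)=42

Answer: 42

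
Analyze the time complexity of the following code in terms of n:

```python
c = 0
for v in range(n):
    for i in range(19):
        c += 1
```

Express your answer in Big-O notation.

Each loop level contributes: n × 1. Multiplying the contributions gives O(n).

Answer: O(n)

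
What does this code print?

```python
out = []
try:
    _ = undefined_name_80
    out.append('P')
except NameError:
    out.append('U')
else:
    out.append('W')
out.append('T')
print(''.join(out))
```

Execution trace: 'U' (except NameError) → 'T' (after the try/except). Output: UT

Answer: UT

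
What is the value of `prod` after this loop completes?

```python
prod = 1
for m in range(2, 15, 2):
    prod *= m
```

Product of even numbers 2 to 14
`prod` takes the values: 1 → 2 → 8 → 48 → 384 → 3840 → 46080 → 645120

Answer: 645120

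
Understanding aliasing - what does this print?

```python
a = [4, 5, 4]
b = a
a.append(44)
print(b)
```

Key concept: basic list aliasing.
Step by step:
`a = [4, 5, 4]` → a = [4, 5, 4]
`b = a` → b = [4, 5, 4] (same object as a)
`a.append(44)` → a = [4, 5, 4, 44] (same object as b); b = [4, 5, 4, 44] (same object as a)
`print(b)` → prints [4, 5, 4, 44]

Answer: [4, 5, 4, 44]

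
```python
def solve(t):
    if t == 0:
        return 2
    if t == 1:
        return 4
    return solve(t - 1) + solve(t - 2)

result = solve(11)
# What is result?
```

Build up from base cases: solve(0)=2, solve(1)=4, solve(2)=6, solve(3)=10, solve(4)=16, solve(5)=26, solve(6)=42, ..., solve(11)=466

Answer: 466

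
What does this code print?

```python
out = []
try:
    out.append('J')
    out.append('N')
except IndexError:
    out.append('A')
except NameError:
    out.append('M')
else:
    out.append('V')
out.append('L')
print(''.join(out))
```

Execution trace: 'J' (try body) → 'N' (try body, no exception) → 'V' (else) → 'L' (after the try/except). Output: JNVL

Answer: JNVL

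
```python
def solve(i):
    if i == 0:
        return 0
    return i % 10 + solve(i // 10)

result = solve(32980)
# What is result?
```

Sum of digits of 32980: 0 + 8 + 9 + 2 + 3 = 22

Answer: 22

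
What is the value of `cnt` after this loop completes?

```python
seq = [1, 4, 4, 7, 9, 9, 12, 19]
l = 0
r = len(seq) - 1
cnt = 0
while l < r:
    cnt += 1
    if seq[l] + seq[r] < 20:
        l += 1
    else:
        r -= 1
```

Steps to find pair summing to 20
`cnt` takes the values: 0 → 1 → 2 → 3 → 4 → 5 → 6 → 7

Answer: 7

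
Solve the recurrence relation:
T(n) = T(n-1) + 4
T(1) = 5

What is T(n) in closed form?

Unrolling: T(n) = T(1) + 4·(n-1) = 5 + 4(n-1) = 4n + 1.

Answer: T(n) = 4n + 1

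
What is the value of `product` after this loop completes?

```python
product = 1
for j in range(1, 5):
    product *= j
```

4! = 24
`product` takes the values: 1 → 2 → 6 → 24

Answer: 24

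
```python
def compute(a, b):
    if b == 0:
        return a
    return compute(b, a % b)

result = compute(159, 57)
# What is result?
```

compute(159, 57) -> compute(57, 45) -> compute(45, 12) -> compute(12, 9) -> compute(9, 3) -> compute(3, 0) -> 3

Answer: 3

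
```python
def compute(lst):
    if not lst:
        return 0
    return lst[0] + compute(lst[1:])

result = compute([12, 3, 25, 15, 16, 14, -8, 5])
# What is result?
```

12 + 3 + 25 + 15 + 16 + 14 + (-8) + 5 + 0 = 82

Answer: 82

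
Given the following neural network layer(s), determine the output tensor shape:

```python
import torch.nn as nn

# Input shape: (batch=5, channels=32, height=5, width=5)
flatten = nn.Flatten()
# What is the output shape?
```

Input: (5, 32, 5, 5) -> Output: (5, 800)

Answer: (5, 800)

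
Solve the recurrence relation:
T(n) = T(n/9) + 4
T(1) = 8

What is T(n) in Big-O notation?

Each step divides n by 9 and adds 4. After log_9(n) steps we reach T(1)=8. So T(n) = 4·log_9(n) + 8 = O(log n).

Answer: O(log n)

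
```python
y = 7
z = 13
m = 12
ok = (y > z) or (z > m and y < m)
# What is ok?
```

Trace:
`y = 7` → y = 7
`z = 13` → z = 13
`m = 12` → m = 12
`ok = (y > z) or (z > m and y < m)` → ok = True
So ok = True

Answer: True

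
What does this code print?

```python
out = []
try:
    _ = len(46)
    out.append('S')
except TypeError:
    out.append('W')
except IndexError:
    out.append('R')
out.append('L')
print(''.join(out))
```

Execution trace: 'W' (except TypeError) → 'L' (after the try/except). Output: WL

Answer: WL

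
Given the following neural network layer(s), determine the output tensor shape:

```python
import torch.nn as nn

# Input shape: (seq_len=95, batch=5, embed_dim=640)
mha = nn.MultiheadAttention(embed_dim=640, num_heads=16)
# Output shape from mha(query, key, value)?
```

Input: (95, 5, 640) -> Output: (95, 5, 640)

Answer: (95, 5, 640)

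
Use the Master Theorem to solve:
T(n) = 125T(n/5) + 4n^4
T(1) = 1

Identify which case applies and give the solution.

a=125, b=5, f(n)=4n^4. log_5(125) = 3. Since c=4 > 3 and the regularity condition holds (125(n/5)^4 = (125/5^4)n^4 with 125/5^4 < 1), Case 3 applies: T(n) = Θ(f(n)) = O(n^4).

Answer: O(n^4) - Case 3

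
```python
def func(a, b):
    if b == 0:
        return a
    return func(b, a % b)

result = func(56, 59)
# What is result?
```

func(56, 59) -> func(59, 56) -> func(56, 3) -> func(3, 2) -> func(2, 1) -> func(1, 0) -> 1

Answer: 1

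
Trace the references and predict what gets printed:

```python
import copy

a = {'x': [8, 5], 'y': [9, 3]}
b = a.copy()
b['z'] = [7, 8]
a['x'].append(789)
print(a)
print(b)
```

Key concept: shallow copy of dict with mutable values.
Step by step:
`a = {'x': [8, 5], 'y': [9, 3]}` → a = {'x': [8, 5], 'y': [9, 3]}
`b = a.copy()` → b = {'x': [8, 5], 'y': [9, 3]}
`b['z'] = [7, 8]` → b = {'x': [8, 5], 'y': [9, 3], 'z': [7, 8]}
`a['x'].append(789)` → a = {'x': [8, 5, 789], 'y': [9, 3]}; b = {'x': [8, 5, 789], 'y': [9, 3], 'z': [7, 8]}
`print(a)` → prints {'x': [8, 5, 789], 'y': [9, 3]}
`print(b)` → prints {'x': [8, 5, 789], 'y': [9, 3], 'z': [7, 8]}

Answer:
{'x': [8, 5, 789], 'y': [9, 3]}
{'x': [8, 5, 789], 'y': [9, 3], 'z': [7, 8]}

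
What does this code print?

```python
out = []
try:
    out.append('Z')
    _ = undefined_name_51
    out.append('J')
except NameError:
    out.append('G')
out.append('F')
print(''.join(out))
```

Execution trace: 'Z' (try body) → 'G' (except NameError) → 'F' (after the try/except). Output: ZGF

Answer: ZGF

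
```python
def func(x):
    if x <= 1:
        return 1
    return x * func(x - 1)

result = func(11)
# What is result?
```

func(11) = 11 * 10 * 9 * 8 * 7 * 6 * 5 * 4 * 3 * 2 * 1 = 39916800

Answer: 39916800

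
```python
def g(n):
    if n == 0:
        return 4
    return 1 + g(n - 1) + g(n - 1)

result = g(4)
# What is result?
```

g(n) = 1 + 2·g(n-1), g(0)=4. Closed form: (4+1)·2^4 - 1 = 79.

Answer: 79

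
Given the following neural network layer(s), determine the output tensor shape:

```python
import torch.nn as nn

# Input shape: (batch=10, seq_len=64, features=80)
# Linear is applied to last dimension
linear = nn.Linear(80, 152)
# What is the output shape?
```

Input: (10, 64, 80) -> Output: (10, 64, 152)

Answer: (10, 64, 152)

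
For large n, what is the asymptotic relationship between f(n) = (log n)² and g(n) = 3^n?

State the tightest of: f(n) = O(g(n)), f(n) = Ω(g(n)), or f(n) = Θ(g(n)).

(log n)² vs 3^n: f(n) = O(g(n)) but not Ω(g(n)) — 3^n grows strictly faster than (log n)².

Answer: f(n) = O(g(n)) but not Ω(g(n)) — 3^n grows strictly faster than (log n)².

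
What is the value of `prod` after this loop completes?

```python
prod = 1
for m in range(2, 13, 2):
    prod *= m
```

Product of even numbers 2 to 12
`prod` takes the values: 1 → 2 → 8 → 48 → 384 → 3840 → 46080

Answer: 46080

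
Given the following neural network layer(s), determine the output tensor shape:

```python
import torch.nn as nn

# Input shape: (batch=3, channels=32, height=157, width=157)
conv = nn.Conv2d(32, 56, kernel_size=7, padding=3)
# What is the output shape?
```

Input: (3, 32, 157, 157) -> Output: (3, 56, 157, 157)

Answer: (3, 56, 157, 157)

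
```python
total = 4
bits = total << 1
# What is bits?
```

Trace:
`total = 4` → total = 4
`bits = total << 1` → bits = 8
So bits = 8

Answer: 8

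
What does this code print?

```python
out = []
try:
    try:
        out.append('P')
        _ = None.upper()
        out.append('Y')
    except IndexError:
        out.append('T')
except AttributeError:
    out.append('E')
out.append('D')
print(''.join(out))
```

Execution trace: 'P' (try body) → 'E' (outer except AttributeError) → 'D' (after the try/except). Output: PED

Answer: PED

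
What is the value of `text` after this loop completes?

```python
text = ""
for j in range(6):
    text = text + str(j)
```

Concatenate digits 0 to 5
`text` takes the values: "" → "0" → "01" → "012" → "0123" → "01234" → "012345"

Answer: "012345"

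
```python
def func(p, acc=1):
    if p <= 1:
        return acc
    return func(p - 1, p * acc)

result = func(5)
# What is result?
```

Accumulator trace (n, acc): (5, 1) -> (4, 5) -> (3, 20) -> (2, 60) -> (1, 120) -> return 120

Answer: 120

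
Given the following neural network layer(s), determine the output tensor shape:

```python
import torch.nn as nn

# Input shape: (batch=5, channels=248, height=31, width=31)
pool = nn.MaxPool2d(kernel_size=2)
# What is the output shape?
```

Input: (5, 248, 31, 31) -> Output: (5, 248, 15, 15)

Answer: (5, 248, 15, 15)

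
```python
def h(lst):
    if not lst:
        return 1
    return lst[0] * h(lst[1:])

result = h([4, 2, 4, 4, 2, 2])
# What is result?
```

Product over [4, 2, 4, 4, 2, 2] = 4 * 2 * 4 * 4 * 2 * 2 = 512

Answer: 512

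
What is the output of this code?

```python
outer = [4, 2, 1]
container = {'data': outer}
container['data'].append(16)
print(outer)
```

Key concept: dict holds reference to list.
Step by step:
`outer = [4, 2, 1]` → outer = [4, 2, 1]
`container = {'data': outer}` → container = {'data': [4, 2, 1]}
`container['data'].append(16)` → outer = [4, 2, 1, 16]; container = {'data': [4, 2, 1, 16]}
`print(outer)` → prints [4, 2, 1, 16]

Answer: [4, 2, 1, 16]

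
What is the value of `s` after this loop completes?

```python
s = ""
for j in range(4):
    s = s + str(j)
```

Concatenate digits 0 to 3
`s` takes the values: "" → "0" → "01" → "012" → "0123"

Answer: "0123"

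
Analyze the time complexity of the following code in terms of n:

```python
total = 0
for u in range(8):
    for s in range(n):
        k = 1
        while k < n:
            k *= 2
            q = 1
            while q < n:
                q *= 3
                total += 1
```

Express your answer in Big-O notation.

Each loop level contributes: 1 × n × log n × log n. Multiplying the contributions gives O(n log² n).

Answer: O(n log² n)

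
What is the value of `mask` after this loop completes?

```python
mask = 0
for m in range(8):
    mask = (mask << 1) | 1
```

Build 8 consecutive 1-bits: 0b11111111
`mask` takes the values: 0 → 1 → 3 → 7 → 15 → 31 → 63 → 127 → 255

Answer: 255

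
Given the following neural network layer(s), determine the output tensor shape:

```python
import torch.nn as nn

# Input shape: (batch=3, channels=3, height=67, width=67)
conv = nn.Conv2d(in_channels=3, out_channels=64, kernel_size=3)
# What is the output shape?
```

Input: (3, 3, 67, 67) -> Output: (3, 64, 65, 65)

Answer: (3, 64, 65, 65)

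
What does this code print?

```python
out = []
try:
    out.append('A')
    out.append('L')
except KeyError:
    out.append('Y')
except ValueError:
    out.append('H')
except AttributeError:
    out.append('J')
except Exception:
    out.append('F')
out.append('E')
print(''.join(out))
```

Execution trace: 'A' (try body) → 'L' (try body, no exception) → 'E' (after the try/except). Output: ALE

Answer: ALE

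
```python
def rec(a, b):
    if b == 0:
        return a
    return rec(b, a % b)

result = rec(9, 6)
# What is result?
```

rec(9, 6) -> rec(6, 3) -> rec(3, 0) -> 3

Answer: 3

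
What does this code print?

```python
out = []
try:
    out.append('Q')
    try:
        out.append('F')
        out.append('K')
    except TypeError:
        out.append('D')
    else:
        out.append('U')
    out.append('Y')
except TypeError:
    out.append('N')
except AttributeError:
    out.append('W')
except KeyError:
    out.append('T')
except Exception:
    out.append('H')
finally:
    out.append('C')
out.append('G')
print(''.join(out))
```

Execution trace: 'Q' (try body) → 'F' (inner try body) → 'K' (inner try body, no exception) → 'U' (inner else) → 'Y' (try body, no exception) → 'C' (finally) → 'G' (after the try/except). Output: QFKUYCG

Answer: QFKUYCG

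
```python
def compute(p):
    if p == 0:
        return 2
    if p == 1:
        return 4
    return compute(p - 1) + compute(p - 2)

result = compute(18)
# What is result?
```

Build up from base cases: compute(0)=2, compute(1)=4, compute(2)=6, compute(3)=10, compute(4)=16, compute(5)=26, compute(6)=42, ..., compute(18)=13530

Answer: 13530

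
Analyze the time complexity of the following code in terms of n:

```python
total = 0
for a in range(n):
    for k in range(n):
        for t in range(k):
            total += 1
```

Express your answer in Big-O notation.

Each loop level contributes: n × n × n. Multiplying the contributions gives O(n^3).

Answer: O(n^3)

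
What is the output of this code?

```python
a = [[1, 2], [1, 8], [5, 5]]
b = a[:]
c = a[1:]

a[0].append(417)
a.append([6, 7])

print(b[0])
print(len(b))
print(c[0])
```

Key concept: slice with nested mutation.
Step by step:
`a = [[1, 2], [1, 8], [5, 5]]` → a = [[1, 2], [1, 8], [5, 5]]
`b = a[:]` → b = [[1, 2], [1, 8], [5, 5]]
`c = a[1:]` → c = [[1, 8], [5, 5]]
`a[0].append(417)` → a = [[1, 2, 417], [1, 8], [5, 5]]; b = [[1, 2, 417], [1, 8], [5, 5]]
`a.append([6, 7])` → a = [[1, 2, 417], [1, 8], [5, 5], [6, 7]]
`print(b[0])` → prints [1, 2, 417]
`print(len(b))` → prints 3
`print(c[0])` → prints [1, 8]

Answer:
[1, 2, 417]
3
[1, 8]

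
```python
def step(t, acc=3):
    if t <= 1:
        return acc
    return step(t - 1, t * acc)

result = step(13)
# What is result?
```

Accumulator trace (n, acc): (13, 3) -> (12, 39) -> (11, 468) -> (10, 5148) -> (9, 51480) -> (8, 463320) -> (7, 3706560) -> (6, 25945920) -> (5, 155675520) -> (4, 778377600) -> (3, 3113510400) -> (2, 9340531200) -> (1, 18681062400) -> return 18681062400

Answer: 18681062400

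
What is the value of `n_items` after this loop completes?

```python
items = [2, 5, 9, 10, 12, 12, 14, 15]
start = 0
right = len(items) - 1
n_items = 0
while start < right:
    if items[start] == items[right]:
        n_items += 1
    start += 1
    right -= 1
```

Count matching pairs from ends
`n_items` takes the values: 0

Answer: 0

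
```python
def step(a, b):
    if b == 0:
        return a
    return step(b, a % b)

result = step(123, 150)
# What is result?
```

step(123, 150) -> step(150, 123) -> step(123, 27) -> step(27, 15) -> step(15, 12) -> step(12, 3) -> step(3, 0) -> 3

Answer: 3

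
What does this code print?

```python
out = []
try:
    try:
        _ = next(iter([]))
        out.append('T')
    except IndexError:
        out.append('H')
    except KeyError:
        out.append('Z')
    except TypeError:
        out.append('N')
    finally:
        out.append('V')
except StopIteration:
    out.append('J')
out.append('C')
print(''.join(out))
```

Execution trace: 'V' (finally) → 'J' (outer except StopIteration) → 'C' (after the try/except). Output: VJC

Answer: VJC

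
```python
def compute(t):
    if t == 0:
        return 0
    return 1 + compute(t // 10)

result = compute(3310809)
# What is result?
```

Count of digits of 3310809: 7

Answer: 7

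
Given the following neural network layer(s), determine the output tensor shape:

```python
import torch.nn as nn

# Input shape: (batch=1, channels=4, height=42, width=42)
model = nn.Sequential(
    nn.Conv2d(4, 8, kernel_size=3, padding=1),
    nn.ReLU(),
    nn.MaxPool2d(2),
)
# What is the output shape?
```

Input: (1, 4, 42, 42) -> after Conv2d: (1, 8, 42, 42) -> after ReLU: (1, 8, 42, 42) -> Output: (1, 8, 21, 21)

Answer: (1, 8, 21, 21)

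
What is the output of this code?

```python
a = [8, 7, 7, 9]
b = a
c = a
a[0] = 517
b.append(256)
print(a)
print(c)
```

Key concept: multiple aliases.
Step by step:
`a = [8, 7, 7, 9]` → a = [8, 7, 7, 9]
`b = a` → b = [8, 7, 7, 9] (same object as a)
`c = a` → c = [8, 7, 7, 9] (same object as a, b)
`a[0] = 517` → a = [517, 7, 7, 9] (same object as b, c); b = [517, 7, 7, 9] (same object as a, c); c = [517, 7, 7, 9] (same object as a, b)
`b.append(256)` → a = [517, 7, 7, 9, 256] (same object as b, c); b = [517, 7, 7, 9, 256] (same object as a, c); c = [517, 7, 7, 9, 256] (same object as a, b)
`print(a)` → prints [517, 7, 7, 9, 256]
`print(c)` → prints [517, 7, 7, 9, 256]

Answer:
[517, 7, 7, 9, 256]
[517, 7, 7, 9, 256]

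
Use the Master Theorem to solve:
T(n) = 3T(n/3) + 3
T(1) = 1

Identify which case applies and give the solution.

a=3, b=3, f(n)=3. log_3(3) = 1. Since c=0 < 1, Case 1 applies: T(n) = Θ(n^log_b(a)) = O(n).

Answer: O(n) - Case 1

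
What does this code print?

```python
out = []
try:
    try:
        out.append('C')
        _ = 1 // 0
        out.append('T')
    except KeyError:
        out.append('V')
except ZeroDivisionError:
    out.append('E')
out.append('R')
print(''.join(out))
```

Execution trace: 'C' (try body) → 'E' (outer except ZeroDivisionError) → 'R' (after the try/except). Output: CER

Answer: CER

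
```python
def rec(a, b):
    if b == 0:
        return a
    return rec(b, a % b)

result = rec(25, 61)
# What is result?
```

rec(25, 61) -> rec(61, 25) -> rec(25, 11) -> rec(11, 3) -> rec(3, 2) -> rec(2, 1) -> rec(1, 0) -> 1

Answer: 1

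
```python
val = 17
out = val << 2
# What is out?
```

Trace:
`val = 17` → val = 17
`out = val << 2` → out = 68
So out = 68

Answer: 68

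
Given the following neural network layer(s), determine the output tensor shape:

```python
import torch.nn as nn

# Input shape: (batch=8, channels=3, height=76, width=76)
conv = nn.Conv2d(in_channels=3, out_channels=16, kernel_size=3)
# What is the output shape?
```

Input: (8, 3, 76, 76) -> Output: (8, 16, 74, 74)

Answer: (8, 16, 74, 74)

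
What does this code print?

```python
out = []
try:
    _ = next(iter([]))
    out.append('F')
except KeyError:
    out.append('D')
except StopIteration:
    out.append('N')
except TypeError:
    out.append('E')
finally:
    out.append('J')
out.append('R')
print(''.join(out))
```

Execution trace: 'N' (except StopIteration) → 'J' (finally) → 'R' (after the try/except). Output: NJR

Answer: NJR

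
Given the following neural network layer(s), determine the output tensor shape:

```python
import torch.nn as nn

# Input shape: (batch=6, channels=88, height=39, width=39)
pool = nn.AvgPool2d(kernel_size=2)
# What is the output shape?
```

Input: (6, 88, 39, 39) -> Output: (6, 88, 19, 19)

Answer: (6, 88, 19, 19)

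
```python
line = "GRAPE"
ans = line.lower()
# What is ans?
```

Trace:
`line = "GRAPE"` → line = 'GRAPE'
`ans = line.lower()` → ans = 'grape'
So ans = 'grape'

Answer: 'grape'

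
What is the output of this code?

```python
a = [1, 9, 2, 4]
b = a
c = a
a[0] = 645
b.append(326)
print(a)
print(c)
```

Key concept: multiple aliases.
Step by step:
`a = [1, 9, 2, 4]` → a = [1, 9, 2, 4]
`b = a` → b = [1, 9, 2, 4] (same object as a)
`c = a` → c = [1, 9, 2, 4] (same object as a, b)
`a[0] = 645` → a = [645, 9, 2, 4] (same object as b, c); b = [645, 9, 2, 4] (same object as a, c); c = [645, 9, 2, 4] (same object as a, b)
`b.append(326)` → a = [645, 9, 2, 4, 326] (same object as b, c); b = [645, 9, 2, 4, 326] (same object as a, c); c = [645, 9, 2, 4, 326] (same object as a, b)
`print(a)` → prints [645, 9, 2, 4, 326]
`print(c)` → prints [645, 9, 2, 4, 326]

Answer:
[645, 9, 2, 4, 326]
[645, 9, 2, 4, 326]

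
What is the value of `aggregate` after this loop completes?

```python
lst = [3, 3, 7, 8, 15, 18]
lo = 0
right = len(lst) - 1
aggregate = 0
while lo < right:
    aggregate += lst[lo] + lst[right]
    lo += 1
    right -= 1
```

Sum of pairs from ends
`aggregate` takes the values: 0 → 21 → 39 → 54

Answer: 54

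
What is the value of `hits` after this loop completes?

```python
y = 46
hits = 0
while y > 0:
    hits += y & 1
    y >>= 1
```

Count set bits in 46 (binary: 0b101110)
`hits` takes the values: 0 → 1 → 2 → 3 → 4

Answer: 4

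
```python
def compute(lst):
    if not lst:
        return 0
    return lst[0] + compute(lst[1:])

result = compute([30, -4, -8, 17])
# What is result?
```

30 + (-4) + (-8) + 17 + 0 = 35

Answer: 35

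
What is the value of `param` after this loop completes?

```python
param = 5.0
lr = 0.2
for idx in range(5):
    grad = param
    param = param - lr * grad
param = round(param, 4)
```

Gradient descent: w = 5.0 * (1 - 0.2)^5
`param` takes the values: 5.0 → 4.0 → 3.2 → 2.56 → 2.048 → 1.6384

Answer: 1.6384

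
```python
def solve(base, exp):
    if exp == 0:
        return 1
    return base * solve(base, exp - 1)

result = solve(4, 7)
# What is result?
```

solve(4, 7) = 4 * 4 * 4 * 4 * 4 * 4 * 4 = 16384

Answer: 16384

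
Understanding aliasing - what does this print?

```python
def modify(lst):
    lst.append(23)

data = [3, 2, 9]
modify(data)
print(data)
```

Key concept: function modifies passed list.
Step by step:
`data = [3, 2, 9]` → data = [3, 2, 9]
`modify(data)` → data = [3, 2, 9, 23]
`print(data)` → prints [3, 2, 9, 23]

Answer: [3, 2, 9, 23]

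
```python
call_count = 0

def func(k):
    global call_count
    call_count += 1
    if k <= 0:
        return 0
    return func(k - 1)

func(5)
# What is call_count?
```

Linear recursion stepping by 1: 6 calls from k=5 down to ≤0.

Answer: 6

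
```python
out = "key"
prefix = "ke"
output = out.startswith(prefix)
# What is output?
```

Trace:
`out = "key"` → out = 'key'
`prefix = "ke"` → prefix = 'ke'
`output = out.startswith(prefix)` → output = True
So output = True

Answer: True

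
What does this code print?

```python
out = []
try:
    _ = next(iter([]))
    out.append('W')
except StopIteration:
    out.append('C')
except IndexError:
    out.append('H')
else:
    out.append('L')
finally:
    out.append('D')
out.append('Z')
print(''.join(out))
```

Execution trace: 'C' (except StopIteration) → 'D' (finally) → 'Z' (after the try/except). Output: CDZ

Answer: CDZ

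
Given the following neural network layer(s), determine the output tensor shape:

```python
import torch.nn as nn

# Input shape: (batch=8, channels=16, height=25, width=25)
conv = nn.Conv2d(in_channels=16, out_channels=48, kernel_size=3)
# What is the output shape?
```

Input: (8, 16, 25, 25) -> Output: (8, 48, 23, 23)

Answer: (8, 48, 23, 23)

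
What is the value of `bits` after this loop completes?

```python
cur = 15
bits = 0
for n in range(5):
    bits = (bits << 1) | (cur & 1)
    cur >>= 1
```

Reverse lowest 5 bits of 15
`bits` takes the values: 0 → 1 → 3 → 7 → 15 → 30

Answer: 30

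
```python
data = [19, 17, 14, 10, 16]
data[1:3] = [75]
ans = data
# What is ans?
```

Trace:
`data = [19, 17, 14, 10, 16]` → data = [19, 17, 14, 10, 16]
`data[1:3] = [75]` → data = [19, 75, 10, 16]
`ans = data` → ans = [19, 75, 10, 16]
So ans = [19, 75, 10, 16]

Answer: [19, 75, 10, 16]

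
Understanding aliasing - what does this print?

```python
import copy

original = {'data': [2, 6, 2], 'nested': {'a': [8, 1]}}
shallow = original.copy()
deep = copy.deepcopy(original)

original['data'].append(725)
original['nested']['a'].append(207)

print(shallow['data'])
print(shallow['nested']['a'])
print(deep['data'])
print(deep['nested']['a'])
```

Key concept: comparing shallow vs deep copy.
Step by step:
`original = {'data': [2, 6, 2], 'nested': {'a': [8, 1]}}` → original = {'data': [2, 6, 2], 'nested': {'a': [8, 1]}}
`shallow = original.copy()` → shallow = {'data': [2, 6, 2], 'nested': {'a': [8, 1]}}
`deep = copy.deepcopy(original)` → deep = {'data': [2, 6, 2], 'nested': {'a': [8, 1]}}
`original['data'].append(725)` → original = {'data': [2, 6, 2, 725], 'nested': {'a': [8, 1]}}; shallow = {'data': [2, 6, 2, 725], 'nested': {'a': [8, 1]}}
`original['nested']['a'].append(207)` → original = {'data': [2, 6, 2, 725], 'nested': {'a': [8, 1, 207]}}; shallow = {'data': [2, 6, 2, 725], 'nested': {'a': [8, 1, 207]}}
`print(shallow['data'])` → prints [2, 6, 2, 725]
`print(shallow['nested']['a'])` → prints [8, 1, 207]
`print(deep['data'])` → prints [2, 6, 2]
`print(deep['nested']['a'])` → prints [8, 1]

Answer:
[2, 6, 2, 725]
[8, 1, 207]
[2, 6, 2]
[8, 1]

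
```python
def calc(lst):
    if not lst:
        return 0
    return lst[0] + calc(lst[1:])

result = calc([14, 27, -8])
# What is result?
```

14 + 27 + (-8) + 0 = 33

Answer: 33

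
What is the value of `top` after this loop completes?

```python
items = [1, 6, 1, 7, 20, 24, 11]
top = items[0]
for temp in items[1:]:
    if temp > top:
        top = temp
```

Maximum of [1, 6, 1, 7, 20, 24, 11]
`top` takes the values: 1 → 6 → 7 → 20 → 24

Answer: 24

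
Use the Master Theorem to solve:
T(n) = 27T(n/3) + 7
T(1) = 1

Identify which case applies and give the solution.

a=27, b=3, f(n)=7. log_3(27) = 3. Since c=0 < 3, Case 1 applies: T(n) = Θ(n^log_b(a)) = O(n^3).

Answer: O(n^3) - Case 1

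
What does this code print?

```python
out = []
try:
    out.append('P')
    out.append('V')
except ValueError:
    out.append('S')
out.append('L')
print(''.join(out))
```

Execution trace: 'P' (try body) → 'V' (try body, no exception) → 'L' (after the try/except). Output: PVL

Answer: PVL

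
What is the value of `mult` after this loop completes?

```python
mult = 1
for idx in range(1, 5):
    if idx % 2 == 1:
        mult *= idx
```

Product of odd numbers 1 to 4
`mult` takes the values: 1 → 3

Answer: 3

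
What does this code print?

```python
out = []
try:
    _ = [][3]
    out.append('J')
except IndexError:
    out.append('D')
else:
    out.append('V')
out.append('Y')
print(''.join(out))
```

Execution trace: 'D' (except IndexError) → 'Y' (after the try/except). Output: DY

Answer: DY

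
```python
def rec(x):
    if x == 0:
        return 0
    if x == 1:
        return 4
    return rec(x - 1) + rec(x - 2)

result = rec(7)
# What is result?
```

Build up from base cases: rec(0)=0, rec(1)=4, rec(2)=4, rec(3)=8, rec(4)=12, rec(5)=20, rec(6)=32, ..., rec(7)=52

Answer: 52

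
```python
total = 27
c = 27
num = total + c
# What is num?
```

Trace:
`total = 27` → total = 27
`c = 27` → c = 27
`num = total + c` → num = 54
So num = 54

Answer: 54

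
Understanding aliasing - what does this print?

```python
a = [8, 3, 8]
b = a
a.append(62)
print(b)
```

Key concept: basic list aliasing.
Step by step:
`a = [8, 3, 8]` → a = [8, 3, 8]
`b = a` → b = [8, 3, 8] (same object as a)
`a.append(62)` → a = [8, 3, 8, 62] (same object as b); b = [8, 3, 8, 62] (same object as a)
`print(b)` → prints [8, 3, 8, 62]

Answer: [8, 3, 8, 62]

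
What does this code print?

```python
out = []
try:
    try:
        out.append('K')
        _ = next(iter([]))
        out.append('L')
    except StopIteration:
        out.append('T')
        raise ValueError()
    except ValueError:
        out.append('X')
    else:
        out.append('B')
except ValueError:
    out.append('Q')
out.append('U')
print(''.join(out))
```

Execution trace: 'K' (try body) → 'T' (except StopIteration) → 'Q' (outer except ValueError) → 'U' (after the try/except). Output: KTQU

Answer: KTQU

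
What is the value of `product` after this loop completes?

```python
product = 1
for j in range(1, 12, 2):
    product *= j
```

Product of 1, 3, 5, ... up to 11
`product` takes the values: 1 → 3 → 15 → 105 → 945 → 10395

Answer: 10395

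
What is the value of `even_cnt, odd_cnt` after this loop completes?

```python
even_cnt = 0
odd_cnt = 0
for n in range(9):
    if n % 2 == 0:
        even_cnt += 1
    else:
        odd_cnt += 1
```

Count evens and odds in range(9)
`even_cnt, odd_cnt` takes the values: (0, 0) → (1, 0) → (1, 1) → (2, 1) → (2, 2) → (3, 2) → (3, 3) → (4, 3) → (4, 4) → (5, 4)

Answer: 5, 4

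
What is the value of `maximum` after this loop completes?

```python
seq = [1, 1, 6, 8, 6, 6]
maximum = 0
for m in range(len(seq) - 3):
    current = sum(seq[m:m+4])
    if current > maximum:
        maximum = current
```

Max sum of 4-element window in [1, 1, 6, 8, 6, 6]
`maximum` takes the values: 0 → 16 → 21 → 26

Answer: 26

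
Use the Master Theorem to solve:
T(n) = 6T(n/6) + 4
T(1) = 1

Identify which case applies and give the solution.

a=6, b=6, f(n)=4. log_6(6) = 1. Since c=0 < 1, Case 1 applies: T(n) = Θ(n^log_b(a)) = O(n).

Answer: O(n) - Case 1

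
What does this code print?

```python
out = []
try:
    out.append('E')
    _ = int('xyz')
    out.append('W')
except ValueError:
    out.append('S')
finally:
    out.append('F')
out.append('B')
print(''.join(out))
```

Execution trace: 'E' (try body) → 'S' (except ValueError) → 'F' (finally) → 'B' (after the try/except). Output: ESFB

Answer: ESFB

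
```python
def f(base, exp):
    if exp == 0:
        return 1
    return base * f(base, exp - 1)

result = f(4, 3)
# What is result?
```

f(4, 3) = 4 * 4 * 4 = 64

Answer: 64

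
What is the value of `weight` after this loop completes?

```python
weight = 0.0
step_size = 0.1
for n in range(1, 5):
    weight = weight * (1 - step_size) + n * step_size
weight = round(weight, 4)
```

Moving average with lr=0.1
`weight` takes the values: 0.0 → 0.1 → 0.29 → 0.561 → 0.9049

Answer: 0.9049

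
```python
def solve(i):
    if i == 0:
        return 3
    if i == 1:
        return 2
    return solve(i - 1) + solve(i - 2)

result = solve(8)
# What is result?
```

Build up from base cases: solve(0)=3, solve(1)=2, solve(2)=5, solve(3)=7, solve(4)=12, solve(5)=19, solve(6)=31, ..., solve(8)=81

Answer: 81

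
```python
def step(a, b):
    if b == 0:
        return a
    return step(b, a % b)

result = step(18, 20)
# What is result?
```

step(18, 20) -> step(20, 18) -> step(18, 2) -> step(2, 0) -> 2

Answer: 2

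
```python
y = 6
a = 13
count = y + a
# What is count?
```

Trace:
`y = 6` → y = 6
`a = 13` → a = 13
`count = y + a` → count = 19
So count = 19

Answer: 19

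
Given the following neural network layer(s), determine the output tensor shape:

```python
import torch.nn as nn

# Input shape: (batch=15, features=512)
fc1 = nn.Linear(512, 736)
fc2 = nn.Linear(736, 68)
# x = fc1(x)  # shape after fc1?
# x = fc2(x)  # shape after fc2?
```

Input: (15, 512) -> after fc1: (15, 736) -> Output: (15, 68)

Answer: (15, 68)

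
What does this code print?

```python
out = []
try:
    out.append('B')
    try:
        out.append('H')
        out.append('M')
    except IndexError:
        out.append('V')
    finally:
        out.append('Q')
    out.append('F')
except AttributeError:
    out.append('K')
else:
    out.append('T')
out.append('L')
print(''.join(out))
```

Execution trace: 'B' (try body) → 'H' (inner try body) → 'M' (inner try body, no exception) → 'Q' (inner finally) → 'F' (try body, no exception) → 'T' (else) → 'L' (after the try/except). Output: BHMQFTL

Answer: BHMQFTL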